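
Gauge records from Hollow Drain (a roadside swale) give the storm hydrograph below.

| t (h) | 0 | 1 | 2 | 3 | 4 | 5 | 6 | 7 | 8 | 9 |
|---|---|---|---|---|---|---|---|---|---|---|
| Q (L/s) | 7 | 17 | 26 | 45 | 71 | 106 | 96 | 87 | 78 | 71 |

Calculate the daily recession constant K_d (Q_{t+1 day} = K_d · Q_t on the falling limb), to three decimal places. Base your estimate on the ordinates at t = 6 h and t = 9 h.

K_d ≈ 0.090

Between t = 6 h and t = 9 h the flow falls from 96 to 71 L/s over 3×1 h = 3 h.
Per-interval ratio K = (71/96)^(1/3) = 0.9043; K_d = K^(24/1) = 0.090.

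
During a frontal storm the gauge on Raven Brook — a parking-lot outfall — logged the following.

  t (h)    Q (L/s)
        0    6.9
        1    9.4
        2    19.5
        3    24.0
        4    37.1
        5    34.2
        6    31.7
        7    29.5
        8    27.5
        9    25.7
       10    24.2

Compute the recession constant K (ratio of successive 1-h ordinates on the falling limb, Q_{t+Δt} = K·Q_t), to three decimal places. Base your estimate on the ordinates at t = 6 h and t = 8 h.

K ≈ 0.931

Using the recession-limb readings at t = 6 h and t = 8 h: Q falls from 31.7 to 27.5 L/s over 2 intervals.
K = (Q₂/Q₁)^(1/2) = (27.5/31.7)^(1/2) = 0.931.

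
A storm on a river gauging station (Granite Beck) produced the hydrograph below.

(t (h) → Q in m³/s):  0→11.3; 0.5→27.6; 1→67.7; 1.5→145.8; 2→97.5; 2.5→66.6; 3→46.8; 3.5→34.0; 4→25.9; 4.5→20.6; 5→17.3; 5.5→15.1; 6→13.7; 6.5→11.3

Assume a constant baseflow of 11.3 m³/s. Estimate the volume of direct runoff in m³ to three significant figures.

V ≈ 7.97 × 10^5 m³

Direct-runoff ordinates (Q − Q_b): 0.0, 16.3, 56.4, 134.5, 86.2, 55.3, 35.5, 22.7, 14.6, 9.3, 6.0, 3.8, 2.4, 0.0 m³/s.
ΣQ_DR = 443.0 m³/s.
With Δt = 0.5 h = 1800 s, V = ΣQ_DR · Δt = 443.0 × 1800 = 7.97 × 10^5 m³.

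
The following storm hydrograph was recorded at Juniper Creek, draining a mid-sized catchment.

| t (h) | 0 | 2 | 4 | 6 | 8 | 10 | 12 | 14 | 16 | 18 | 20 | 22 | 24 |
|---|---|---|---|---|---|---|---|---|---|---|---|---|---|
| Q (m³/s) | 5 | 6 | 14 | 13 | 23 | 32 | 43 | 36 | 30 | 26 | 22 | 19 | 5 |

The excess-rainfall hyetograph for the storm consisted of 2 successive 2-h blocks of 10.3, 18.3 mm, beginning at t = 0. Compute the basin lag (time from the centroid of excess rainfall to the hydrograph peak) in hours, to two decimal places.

Centroid of excess rainfall: t_c = Σ P_i·t̄_i / ΣP_i = 2.2797 h (block centres at 1, 3 h).
Hydrograph peak occurs at t = 12 h, so basin lag t_L = 12 − 2.2797 = 9.72 h.

t_L ≈ 9.72 h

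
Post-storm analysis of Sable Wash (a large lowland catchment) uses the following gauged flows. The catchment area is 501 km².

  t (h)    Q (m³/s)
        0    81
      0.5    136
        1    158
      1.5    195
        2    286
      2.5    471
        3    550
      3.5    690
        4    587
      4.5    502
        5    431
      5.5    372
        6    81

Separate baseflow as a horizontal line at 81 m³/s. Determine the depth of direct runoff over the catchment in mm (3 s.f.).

d ≈ 12.5 mm

Direct runoff: 0.0, 55.0, 77.0, 114.0, 205.0, 390.0, 469.0, 609.0, 506.0, 421.0, 350.0, 291.0, 0.0 m³/s; ΣQ_DR = 3487 m³/s.
V = ΣQ_DR · Δt = 3487 × 1800 s = 6.277 × 10^6 m³.
Over A = 501 km², depth = V / A = 12.5 mm.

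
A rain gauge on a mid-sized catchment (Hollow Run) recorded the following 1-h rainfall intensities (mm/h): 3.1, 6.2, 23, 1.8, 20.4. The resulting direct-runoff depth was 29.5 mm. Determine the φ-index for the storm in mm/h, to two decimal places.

φ ≈ 6.95 mm/h

Only the 2 blocks with intensity above φ contribute runoff: 23, 20.4 mm/h.
Σ(I−φ)·Δt = d  ⇒  (23+20.4 − 2φ)·1 = 29.5
φ = (43.40 − 29.5/1) / 2 = 6.95 mm/h.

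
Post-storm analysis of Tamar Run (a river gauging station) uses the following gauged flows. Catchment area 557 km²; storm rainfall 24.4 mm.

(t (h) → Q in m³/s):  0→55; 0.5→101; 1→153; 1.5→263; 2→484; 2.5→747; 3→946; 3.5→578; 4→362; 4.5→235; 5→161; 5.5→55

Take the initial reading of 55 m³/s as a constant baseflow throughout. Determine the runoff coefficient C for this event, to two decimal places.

ΣQ_DR = 3480 m³/s; V = ΣQ_DR·Δt = 6.264 × 10^6 m³.
Runoff depth d = V / A = 11.25 mm.
C = d / P = 11.25 / 24.4 = 0.46.

C ≈ 0.46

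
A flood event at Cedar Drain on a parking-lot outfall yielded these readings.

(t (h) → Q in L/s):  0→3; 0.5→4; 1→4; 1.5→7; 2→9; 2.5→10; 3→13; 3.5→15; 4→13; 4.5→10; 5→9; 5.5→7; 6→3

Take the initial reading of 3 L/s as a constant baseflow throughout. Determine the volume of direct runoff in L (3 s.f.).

V ≈ 1.22 × 10^5 L

Direct-runoff ordinates (Q − Q_b): 0.0, 1.0, 1.0, 4.0, 6.0, 7.0, 10.0, 12.0, 10.0, 7.0, 6.0, 4.0, 0.0 L/s.
ΣQ_DR = 68.00 L/s.
With Δt = 0.5 h = 1800 s, V = ΣQ_DR · Δt = 68.00 × 1800 = 1.22 × 10^5 L.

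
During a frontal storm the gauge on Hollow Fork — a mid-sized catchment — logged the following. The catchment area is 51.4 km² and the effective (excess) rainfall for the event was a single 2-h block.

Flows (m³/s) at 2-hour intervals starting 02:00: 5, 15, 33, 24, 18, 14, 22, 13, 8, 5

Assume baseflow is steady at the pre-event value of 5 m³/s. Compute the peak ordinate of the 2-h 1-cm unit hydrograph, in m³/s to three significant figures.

Direct runoff: 0.0, 10.0, 28.0, 19.0, 13.0, 9.0, 17.0, 8.0, 3.0, 0.0 m³/s; ΣQ_DR = 107.0 m³/s, peak = 28.0 m³/s.
Runoff depth d = ΣQ_DR·Δt / A = 107.0 × 7200 / (51.4 km²) = 14.99 mm.
The 1-cm UH is the DRH scaled by (10 mm)/d, so U_p = 28.0 × 10/14.99 = 18.7 m³/s.

U_p ≈ 18.7 m³/s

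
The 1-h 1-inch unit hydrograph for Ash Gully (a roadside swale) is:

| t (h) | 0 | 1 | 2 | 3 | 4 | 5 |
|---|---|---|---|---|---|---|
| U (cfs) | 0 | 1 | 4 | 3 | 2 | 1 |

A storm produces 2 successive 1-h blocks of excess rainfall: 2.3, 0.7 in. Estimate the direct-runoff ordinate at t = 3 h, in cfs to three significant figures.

Q ≈ 9.70 cfs

By discrete convolution, Q_j = Σ (P_i / 1 in) · U_{j−i}.
At t = 3 h (j=3): Q = (2.3/1)·3 + (0.7/1)·4 = 9.70 cfs.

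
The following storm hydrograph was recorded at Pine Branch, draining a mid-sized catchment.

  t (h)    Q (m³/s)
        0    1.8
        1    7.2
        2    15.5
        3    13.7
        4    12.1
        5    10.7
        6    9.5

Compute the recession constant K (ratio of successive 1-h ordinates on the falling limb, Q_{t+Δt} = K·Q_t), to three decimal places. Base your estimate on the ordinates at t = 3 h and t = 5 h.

Using the recession-limb readings at t = 3 h and t = 5 h: Q falls from 13.7 to 10.7 m³/s over 2 intervals.
K = (Q₂/Q₁)^(1/2) = (10.7/13.7)^(1/2) = 0.884.

K ≈ 0.884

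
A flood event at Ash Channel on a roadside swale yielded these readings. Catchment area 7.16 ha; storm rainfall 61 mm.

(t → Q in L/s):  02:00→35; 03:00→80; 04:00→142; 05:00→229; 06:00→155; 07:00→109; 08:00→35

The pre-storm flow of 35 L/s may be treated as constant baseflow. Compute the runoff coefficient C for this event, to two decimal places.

ΣQ_DR = 540.0 L/s; V = ΣQ_DR·Δt = 1.944 × 10^6 L.
Runoff depth d = V / A = 27.15 mm.
C = d / P = 27.15 / 61 = 0.45.

C ≈ 0.45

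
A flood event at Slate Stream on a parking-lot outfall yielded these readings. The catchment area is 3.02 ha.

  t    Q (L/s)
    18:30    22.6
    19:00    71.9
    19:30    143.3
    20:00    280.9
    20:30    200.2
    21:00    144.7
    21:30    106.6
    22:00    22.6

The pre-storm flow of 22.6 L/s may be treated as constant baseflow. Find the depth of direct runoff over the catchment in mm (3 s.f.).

Direct runoff: 0.0, 49.3, 120.7, 258.3, 177.6, 122.1, 84.0, 0.0 L/s; ΣQ_DR = 812.0 L/s.
V = ΣQ_DR · Δt = 812.0 × 1800 s = 1.462 × 10^6 L.
Over A = 3.02 ha, depth = V / A = 48.4 mm.

d ≈ 48.4 mm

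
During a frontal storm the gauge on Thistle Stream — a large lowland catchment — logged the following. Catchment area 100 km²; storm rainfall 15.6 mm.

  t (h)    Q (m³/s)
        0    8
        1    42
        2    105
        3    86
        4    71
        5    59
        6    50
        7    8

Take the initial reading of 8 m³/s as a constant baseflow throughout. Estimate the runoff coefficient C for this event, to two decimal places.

C ≈ 0.84

ΣQ_DR = 365.0 m³/s; V = ΣQ_DR·Δt = 1.314 × 10^6 m³.
Runoff depth d = V / A = 13.14 mm.
C = d / P = 13.14 / 15.6 = 0.84.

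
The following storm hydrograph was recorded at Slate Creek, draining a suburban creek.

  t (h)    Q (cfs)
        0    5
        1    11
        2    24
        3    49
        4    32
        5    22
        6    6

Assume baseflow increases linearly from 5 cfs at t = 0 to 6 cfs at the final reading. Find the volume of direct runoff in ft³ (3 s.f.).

Direct-runoff ordinates (Q − Q_b): 0.00, 5.83, 18.67, 43.50, 26.33, 16.17, 0.00 cfs.
ΣQ_DR = 110.5 cfs.
With Δt = 1 h = 3600 s, V = ΣQ_DR · Δt = 110.5 × 3600 = 3.98 × 10^5 ft³.

V ≈ 3.98 × 10^5 ft³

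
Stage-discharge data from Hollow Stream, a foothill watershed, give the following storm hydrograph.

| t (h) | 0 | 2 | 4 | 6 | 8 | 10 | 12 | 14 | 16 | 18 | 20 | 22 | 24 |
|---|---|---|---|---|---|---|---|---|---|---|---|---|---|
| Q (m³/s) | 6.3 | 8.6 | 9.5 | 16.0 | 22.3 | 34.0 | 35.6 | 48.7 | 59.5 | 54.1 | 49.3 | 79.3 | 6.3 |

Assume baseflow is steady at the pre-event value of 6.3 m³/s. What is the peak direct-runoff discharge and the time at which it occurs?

Q_p = 73.0 m³/s at t = 22 h

Subtracting baseflow gives direct-runoff ordinates: 0.0, 2.3, 3.2, 9.7, 16.0, 27.7, 29.3, 42.4, 53.2, 47.8, 43.0, 73.0, 0.0 m³/s.
The maximum is 73.0 m³/s, occurring at the reading for t = 22 h.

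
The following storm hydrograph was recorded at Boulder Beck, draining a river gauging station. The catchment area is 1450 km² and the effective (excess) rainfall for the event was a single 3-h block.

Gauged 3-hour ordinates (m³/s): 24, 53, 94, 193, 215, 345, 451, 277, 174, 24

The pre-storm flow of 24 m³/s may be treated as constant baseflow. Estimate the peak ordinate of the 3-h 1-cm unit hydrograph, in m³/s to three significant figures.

Direct runoff: 0.0, 29.0, 70.0, 169.0, 191.0, 321.0, 427.0, 253.0, 150.0, 0.0 m³/s; ΣQ_DR = 1610 m³/s, peak = 427.0 m³/s.
Runoff depth d = ΣQ_DR·Δt / A = 1610 × 10800 / (1450 km²) = 11.99 mm.
The 1-cm UH is the DRH scaled by (10 mm)/d, so U_p = 427.0 × 10/11.99 = 356 m³/s.

U_p ≈ 356 m³/s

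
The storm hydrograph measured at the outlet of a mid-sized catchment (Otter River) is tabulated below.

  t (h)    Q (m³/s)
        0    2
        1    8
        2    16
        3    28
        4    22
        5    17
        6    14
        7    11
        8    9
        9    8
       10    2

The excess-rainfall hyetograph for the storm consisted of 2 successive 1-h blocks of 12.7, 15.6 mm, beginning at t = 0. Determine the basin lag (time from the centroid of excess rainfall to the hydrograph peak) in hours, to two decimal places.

Centroid of excess rainfall: t_c = Σ P_i·t̄_i / ΣP_i = 1.0512 h (block centres at 0.5, 1.5 h).
Hydrograph peak occurs at t = 3 h, so basin lag t_L = 3 − 1.0512 = 1.95 h.

t_L ≈ 1.95 h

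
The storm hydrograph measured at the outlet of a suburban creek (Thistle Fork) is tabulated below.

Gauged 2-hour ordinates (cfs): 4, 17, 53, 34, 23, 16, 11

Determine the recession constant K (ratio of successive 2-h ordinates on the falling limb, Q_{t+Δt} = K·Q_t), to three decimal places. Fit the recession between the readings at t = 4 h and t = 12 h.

Using the recession-limb readings at t = 4 h and t = 12 h: Q falls from 53 to 11 cfs over 4 intervals.
K = (Q₂/Q₁)^(1/4) = (11/53)^(1/4) = 0.675.

K ≈ 0.675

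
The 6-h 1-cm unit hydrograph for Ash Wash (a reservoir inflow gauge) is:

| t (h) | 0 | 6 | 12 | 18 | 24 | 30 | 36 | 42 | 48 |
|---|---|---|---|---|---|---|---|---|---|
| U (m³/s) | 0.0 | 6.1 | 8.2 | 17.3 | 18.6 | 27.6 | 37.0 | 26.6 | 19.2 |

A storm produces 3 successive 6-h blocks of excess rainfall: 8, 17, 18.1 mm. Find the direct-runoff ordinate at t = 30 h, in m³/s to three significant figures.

Q ≈ 85.0 m³/s

By discrete convolution, Q_j = Σ (P_i / 10 mm) · U_{j−i}.
At t = 30 h (j=5): Q = (8/10)·27.6 + (17/10)·18.6 + (18.1/10)·17.3 = 85.0 m³/s.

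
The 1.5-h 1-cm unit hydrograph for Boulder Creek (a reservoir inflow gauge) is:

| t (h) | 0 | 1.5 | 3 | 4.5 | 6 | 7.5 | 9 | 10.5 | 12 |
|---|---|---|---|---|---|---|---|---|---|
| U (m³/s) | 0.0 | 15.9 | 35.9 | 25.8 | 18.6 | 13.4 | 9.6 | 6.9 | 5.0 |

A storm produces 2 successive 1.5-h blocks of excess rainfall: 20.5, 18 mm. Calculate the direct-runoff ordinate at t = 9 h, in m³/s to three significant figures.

By discrete convolution, Q_j = Σ (P_i / 10 mm) · U_{j−i}.
At t = 9 h (j=6): Q = (20.5/10)·9.6 + (18/10)·13.4 = 43.8 m³/s.

Q ≈ 43.8 m³/s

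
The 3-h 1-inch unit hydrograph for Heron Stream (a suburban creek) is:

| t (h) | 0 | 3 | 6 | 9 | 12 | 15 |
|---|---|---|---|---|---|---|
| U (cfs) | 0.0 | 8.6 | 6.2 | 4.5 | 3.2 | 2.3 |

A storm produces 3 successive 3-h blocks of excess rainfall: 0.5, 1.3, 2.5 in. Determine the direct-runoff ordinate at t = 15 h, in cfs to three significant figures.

By discrete convolution, Q_j = Σ (P_i / 1 in) · U_{j−i}.
At t = 15 h (j=5): Q = (0.5/1)·2.3 + (1.3/1)·3.2 + (2.5/1)·4.5 = 16.6 cfs.

Q ≈ 16.6 cfs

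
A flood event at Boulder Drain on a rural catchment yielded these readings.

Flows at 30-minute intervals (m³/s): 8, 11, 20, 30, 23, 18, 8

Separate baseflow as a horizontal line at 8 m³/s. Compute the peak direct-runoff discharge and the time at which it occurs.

Q_p = 22.0 m³/s at t = 1.5 h

Subtracting baseflow gives direct-runoff ordinates: 0.0, 3.0, 12.0, 22.0, 15.0, 10.0, 0.0 m³/s.
The maximum is 22.0 m³/s, occurring at the reading for t = 1.5 h.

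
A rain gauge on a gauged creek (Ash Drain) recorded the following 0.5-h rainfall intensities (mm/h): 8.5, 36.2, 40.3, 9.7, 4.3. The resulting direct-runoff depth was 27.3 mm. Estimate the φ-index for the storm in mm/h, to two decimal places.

Only the 2 blocks with intensity above φ contribute runoff: 36.2, 40.3 mm/h.
Σ(I−φ)·Δt = d  ⇒  (36.2+40.3 − 2φ)·0.5 = 27.3
φ = (76.50 − 27.3/0.5) / 2 = 10.95 mm/h.

φ ≈ 10.95 mm/h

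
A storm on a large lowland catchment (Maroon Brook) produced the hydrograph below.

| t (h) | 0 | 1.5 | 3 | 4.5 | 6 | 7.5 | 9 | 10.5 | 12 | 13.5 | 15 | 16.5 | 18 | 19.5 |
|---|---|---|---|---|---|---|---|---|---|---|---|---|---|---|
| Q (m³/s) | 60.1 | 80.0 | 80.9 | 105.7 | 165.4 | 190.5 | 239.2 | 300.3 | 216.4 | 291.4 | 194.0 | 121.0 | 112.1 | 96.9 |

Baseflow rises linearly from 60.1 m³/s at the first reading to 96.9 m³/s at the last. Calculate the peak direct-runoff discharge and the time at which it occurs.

Q_p = 220.38 m³/s at t = 10.5 h

Subtracting baseflow gives direct-runoff ordinates: 0.00, 17.07, 15.14, 37.11, 93.98, 116.25, 162.12, 220.38, 133.65, 205.82, 105.59, 29.76, 18.03, 0.00 m³/s.
The maximum is 220.38 m³/s, occurring at the reading for t = 10.5 h.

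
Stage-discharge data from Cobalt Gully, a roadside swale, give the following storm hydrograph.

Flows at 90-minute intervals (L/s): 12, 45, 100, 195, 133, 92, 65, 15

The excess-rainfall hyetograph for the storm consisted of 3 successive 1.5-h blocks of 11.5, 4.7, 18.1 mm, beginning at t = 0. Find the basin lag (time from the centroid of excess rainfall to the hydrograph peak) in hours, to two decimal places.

Centroid of excess rainfall: t_c = Σ P_i·t̄_i / ΣP_i = 2.5386 h (block centres at 0.75, 2.25, 3.75 h).
Hydrograph peak occurs at t = 4.5 h, so basin lag t_L = 4.5 − 2.5386 = 1.96 h.

t_L ≈ 1.96 h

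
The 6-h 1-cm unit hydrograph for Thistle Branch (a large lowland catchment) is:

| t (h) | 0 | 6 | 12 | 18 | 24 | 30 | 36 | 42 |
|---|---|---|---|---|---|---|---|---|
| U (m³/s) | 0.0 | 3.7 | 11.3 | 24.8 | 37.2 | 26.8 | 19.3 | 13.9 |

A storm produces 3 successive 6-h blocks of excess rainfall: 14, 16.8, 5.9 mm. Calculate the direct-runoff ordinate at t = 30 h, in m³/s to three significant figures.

Q ≈ 115 m³/s

By discrete convolution, Q_j = Σ (P_i / 10 mm) · U_{j−i}.
At t = 30 h (j=5): Q = (14/10)·26.8 + (16.8/10)·37.2 + (5.9/10)·24.8 = 115 m³/s.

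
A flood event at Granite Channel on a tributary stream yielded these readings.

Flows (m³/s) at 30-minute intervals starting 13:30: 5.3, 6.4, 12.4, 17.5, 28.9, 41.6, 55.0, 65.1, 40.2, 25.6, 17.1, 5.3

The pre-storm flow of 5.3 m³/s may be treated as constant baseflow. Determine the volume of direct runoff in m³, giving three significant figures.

Direct-runoff ordinates (Q − Q_b): 0.0, 1.1, 7.1, 12.2, 23.6, 36.3, 49.7, 59.8, 34.9, 20.3, 11.8, 0.0 m³/s.
ΣQ_DR = 256.8 m³/s.
With Δt = 0.5 h = 1800 s, V = ΣQ_DR · Δt = 256.8 × 1800 = 4.62 × 10^5 m³.

V ≈ 4.62 × 10^5 m³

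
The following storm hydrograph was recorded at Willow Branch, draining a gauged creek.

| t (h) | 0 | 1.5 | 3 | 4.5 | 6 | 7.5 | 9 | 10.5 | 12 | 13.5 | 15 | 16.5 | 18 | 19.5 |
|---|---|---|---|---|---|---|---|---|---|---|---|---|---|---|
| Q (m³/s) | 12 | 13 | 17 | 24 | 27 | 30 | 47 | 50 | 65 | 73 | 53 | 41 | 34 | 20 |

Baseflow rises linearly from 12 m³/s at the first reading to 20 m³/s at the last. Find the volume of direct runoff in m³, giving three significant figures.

V ≈ 1.52 × 10^6 m³

Direct-runoff ordinates (Q − Q_b): 0.00, 0.38, 3.77, 10.15, 12.54, 14.92, 31.31, 33.69, 48.08, 55.46, 34.85, 22.23, 14.62, 0.00 m³/s.
ΣQ_DR = 282.0 m³/s.
With Δt = 1.5 h = 5400 s, V = ΣQ_DR · Δt = 282.0 × 5400 = 1.52 × 10^6 m³.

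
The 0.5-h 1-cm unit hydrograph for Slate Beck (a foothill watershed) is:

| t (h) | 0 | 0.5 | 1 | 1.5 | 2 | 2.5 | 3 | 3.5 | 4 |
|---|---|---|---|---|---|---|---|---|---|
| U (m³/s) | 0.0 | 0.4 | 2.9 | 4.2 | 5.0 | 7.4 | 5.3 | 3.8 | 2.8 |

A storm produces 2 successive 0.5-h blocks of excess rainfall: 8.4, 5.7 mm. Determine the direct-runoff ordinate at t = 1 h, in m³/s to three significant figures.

Q ≈ 2.66 m³/s

By discrete convolution, Q_j = Σ (P_i / 10 mm) · U_{j−i}.
At t = 1 h (j=2): Q = (8.4/10)·2.9 + (5.7/10)·0.4 = 2.66 m³/s.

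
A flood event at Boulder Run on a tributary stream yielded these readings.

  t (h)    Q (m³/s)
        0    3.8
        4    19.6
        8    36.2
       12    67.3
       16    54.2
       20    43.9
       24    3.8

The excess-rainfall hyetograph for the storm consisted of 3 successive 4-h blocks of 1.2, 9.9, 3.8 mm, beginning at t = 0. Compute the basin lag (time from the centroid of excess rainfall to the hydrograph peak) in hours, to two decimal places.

Centroid of excess rainfall: t_c = Σ P_i·t̄_i / ΣP_i = 6.6980 h (block centres at 2, 6, 10 h).
Hydrograph peak occurs at t = 12 h, so basin lag t_L = 12 − 6.6980 = 5.30 h.

t_L ≈ 5.30 h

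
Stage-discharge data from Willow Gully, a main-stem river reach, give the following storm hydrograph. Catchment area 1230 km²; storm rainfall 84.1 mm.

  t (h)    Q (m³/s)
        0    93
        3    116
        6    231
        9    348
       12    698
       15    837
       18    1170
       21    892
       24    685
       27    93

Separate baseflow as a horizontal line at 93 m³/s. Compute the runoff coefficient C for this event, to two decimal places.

C ≈ 0.44

ΣQ_DR = 4233 m³/s; V = ΣQ_DR·Δt = 4.572 × 10^7 m³.
Runoff depth d = V / A = 37.17 mm.
C = d / P = 37.17 / 84.1 = 0.44.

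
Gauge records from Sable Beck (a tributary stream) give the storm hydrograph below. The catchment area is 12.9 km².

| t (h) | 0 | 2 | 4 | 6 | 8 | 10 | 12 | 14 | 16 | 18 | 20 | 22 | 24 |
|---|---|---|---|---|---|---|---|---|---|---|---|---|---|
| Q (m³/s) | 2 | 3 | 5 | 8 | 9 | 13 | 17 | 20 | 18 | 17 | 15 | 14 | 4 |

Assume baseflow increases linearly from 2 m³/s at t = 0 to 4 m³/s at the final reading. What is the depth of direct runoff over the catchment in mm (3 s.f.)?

Direct runoff: 0.00, 0.83, 2.67, 5.50, 6.33, 10.17, 14.00, 16.83, 14.67, 13.50, 11.33, 10.17, 0.00 m³/s; ΣQ_DR = 106.0 m³/s.
V = ΣQ_DR · Δt = 106.0 × 7200 s = 7.632 × 10^5 m³.
Over A = 12.9 km², depth = V / A = 59.2 mm.

d ≈ 59.2 mm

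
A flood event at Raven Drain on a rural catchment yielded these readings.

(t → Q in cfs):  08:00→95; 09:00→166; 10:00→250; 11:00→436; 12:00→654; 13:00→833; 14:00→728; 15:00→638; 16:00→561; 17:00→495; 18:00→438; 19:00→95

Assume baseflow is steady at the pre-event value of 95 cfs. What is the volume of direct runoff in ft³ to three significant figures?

Direct-runoff ordinates (Q − Q_b): 0.0, 71.0, 155.0, 341.0, 559.0, 738.0, 633.0, 543.0, 466.0, 400.0, 343.0, 0.0 cfs.
ΣQ_DR = 4249 cfs.
With Δt = 1 h = 3600 s, V = ΣQ_DR · Δt = 4249 × 3600 = 1.53 × 10^7 ft³.

V ≈ 1.53 × 10^7 ft³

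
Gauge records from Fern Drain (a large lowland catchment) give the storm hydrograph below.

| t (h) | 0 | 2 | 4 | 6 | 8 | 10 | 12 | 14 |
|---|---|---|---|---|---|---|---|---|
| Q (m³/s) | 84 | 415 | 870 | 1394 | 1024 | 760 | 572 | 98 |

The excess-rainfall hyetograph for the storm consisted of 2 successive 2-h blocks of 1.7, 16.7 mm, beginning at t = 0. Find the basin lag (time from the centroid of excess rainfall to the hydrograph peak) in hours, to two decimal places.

t_L ≈ 3.18 h

Centroid of excess rainfall: t_c = Σ P_i·t̄_i / ΣP_i = 2.8152 h (block centres at 1, 3 h).
Hydrograph peak occurs at t = 6 h, so basin lag t_L = 6 − 2.8152 = 3.18 h.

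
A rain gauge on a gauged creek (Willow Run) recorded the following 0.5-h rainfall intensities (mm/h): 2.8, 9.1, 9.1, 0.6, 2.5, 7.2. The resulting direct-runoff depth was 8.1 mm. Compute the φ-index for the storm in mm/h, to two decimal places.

Only the 3 blocks with intensity above φ contribute runoff: 9.1, 9.1, 7.2 mm/h.
Σ(I−φ)·Δt = d  ⇒  (9.1+9.1+7.2 − 3φ)·0.5 = 8.1
φ = (25.40 − 8.1/0.5) / 3 = 3.07 mm/h.

φ ≈ 3.07 mm/h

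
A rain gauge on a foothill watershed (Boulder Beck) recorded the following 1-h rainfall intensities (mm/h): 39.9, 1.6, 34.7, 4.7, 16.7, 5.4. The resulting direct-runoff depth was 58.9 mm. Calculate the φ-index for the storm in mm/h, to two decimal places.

Only the 3 blocks with intensity above φ contribute runoff: 39.9, 34.7, 16.7 mm/h.
Σ(I−φ)·Δt = d  ⇒  (39.9+34.7+16.7 − 3φ)·1 = 58.9
φ = (91.30 − 58.9/1) / 3 = 10.80 mm/h.

φ ≈ 10.80 mm/h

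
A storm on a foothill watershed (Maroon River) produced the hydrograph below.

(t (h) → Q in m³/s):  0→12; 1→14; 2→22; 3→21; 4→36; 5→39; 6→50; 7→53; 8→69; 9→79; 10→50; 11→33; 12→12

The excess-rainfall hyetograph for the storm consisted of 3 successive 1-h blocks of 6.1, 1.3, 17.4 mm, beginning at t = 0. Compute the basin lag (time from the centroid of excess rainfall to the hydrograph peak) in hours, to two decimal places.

t_L ≈ 7.04 h

Centroid of excess rainfall: t_c = Σ P_i·t̄_i / ΣP_i = 1.9556 h (block centres at 0.5, 1.5, 2.5 h).
Hydrograph peak occurs at t = 9 h, so basin lag t_L = 9 − 1.9556 = 7.04 h.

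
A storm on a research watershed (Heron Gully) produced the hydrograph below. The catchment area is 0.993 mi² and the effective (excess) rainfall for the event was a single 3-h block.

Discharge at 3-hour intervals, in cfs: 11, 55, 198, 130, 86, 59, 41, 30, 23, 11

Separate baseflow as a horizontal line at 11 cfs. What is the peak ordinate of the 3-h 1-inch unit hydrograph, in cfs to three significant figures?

U_p ≈ 74.8 cfs

Direct runoff: 0.0, 44.0, 187.0, 119.0, 75.0, 48.0, 30.0, 19.0, 12.0, 0.0 cfs; ΣQ_DR = 534.0 cfs, peak = 187.0 cfs.
Runoff depth d = ΣQ_DR·Δt / A = 534.0 × 10800 / (0.993 mi²) = 2.500 in.
The 1-inch UH is the DRH scaled by (1 in)/d, so U_p = 187.0 × 1/2.500 = 74.8 cfs.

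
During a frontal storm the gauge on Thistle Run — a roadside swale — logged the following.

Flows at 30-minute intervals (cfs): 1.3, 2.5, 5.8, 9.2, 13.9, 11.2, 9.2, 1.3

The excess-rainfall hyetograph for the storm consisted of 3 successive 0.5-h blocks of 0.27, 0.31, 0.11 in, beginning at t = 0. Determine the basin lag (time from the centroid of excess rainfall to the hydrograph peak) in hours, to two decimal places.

Centroid of excess rainfall: t_c = Σ P_i·t̄_i / ΣP_i = 0.6341 h (block centres at 0.25, 0.75, 1.25 h).
Hydrograph peak occurs at t = 2 h, so basin lag t_L = 2 − 0.6341 = 1.37 h.

t_L ≈ 1.37 h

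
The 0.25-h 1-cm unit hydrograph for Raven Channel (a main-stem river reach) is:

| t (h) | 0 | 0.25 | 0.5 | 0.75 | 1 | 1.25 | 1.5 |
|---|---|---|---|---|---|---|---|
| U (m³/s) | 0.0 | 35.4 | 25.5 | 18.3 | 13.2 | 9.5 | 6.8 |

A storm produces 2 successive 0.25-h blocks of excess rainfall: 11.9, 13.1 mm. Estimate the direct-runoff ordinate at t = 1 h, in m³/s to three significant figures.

Q ≈ 39.7 m³/s

By discrete convolution, Q_j = Σ (P_i / 10 mm) · U_{j−i}.
At t = 1 h (j=4): Q = (11.9/10)·13.2 + (13.1/10)·18.3 = 39.7 m³/s.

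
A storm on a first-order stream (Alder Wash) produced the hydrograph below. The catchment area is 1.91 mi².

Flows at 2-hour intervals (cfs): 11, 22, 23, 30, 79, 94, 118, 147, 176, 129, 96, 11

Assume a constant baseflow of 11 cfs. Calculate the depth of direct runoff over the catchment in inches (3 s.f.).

d ≈ 1.30 in

Direct runoff: 0.0, 11.0, 12.0, 19.0, 68.0, 83.0, 107.0, 136.0, 165.0, 118.0, 85.0, 0.0 cfs; ΣQ_DR = 804.0 cfs.
V = ΣQ_DR · Δt = 804.0 × 7200 s = 5.789 × 10^6 ft³.
Over A = 1.91 mi², depth = V / A = 1.30 in.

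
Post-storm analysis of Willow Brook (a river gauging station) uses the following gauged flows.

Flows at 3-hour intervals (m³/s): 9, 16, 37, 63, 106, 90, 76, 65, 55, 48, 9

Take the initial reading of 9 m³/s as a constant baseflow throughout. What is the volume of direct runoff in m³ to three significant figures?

Direct-runoff ordinates (Q − Q_b): 0.0, 7.0, 28.0, 54.0, 97.0, 81.0, 67.0, 56.0, 46.0, 39.0, 0.0 m³/s.
ΣQ_DR = 475.0 m³/s.
With Δt = 3 h = 10800 s, V = ΣQ_DR · Δt = 475.0 × 10800 = 5.13 × 10^6 m³.

V ≈ 5.13 × 10^6 m³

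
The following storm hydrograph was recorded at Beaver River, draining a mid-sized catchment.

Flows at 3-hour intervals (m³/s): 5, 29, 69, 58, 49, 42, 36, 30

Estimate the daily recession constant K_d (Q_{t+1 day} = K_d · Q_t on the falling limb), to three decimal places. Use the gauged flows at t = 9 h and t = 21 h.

K_d ≈ 0.268

Between t = 9 h and t = 21 h the flow falls from 58 to 30 m³/s over 4×3 h = 12 h.
Per-interval ratio K = (30/58)^(1/4) = 0.8481; K_d = K^(24/3) = 0.268.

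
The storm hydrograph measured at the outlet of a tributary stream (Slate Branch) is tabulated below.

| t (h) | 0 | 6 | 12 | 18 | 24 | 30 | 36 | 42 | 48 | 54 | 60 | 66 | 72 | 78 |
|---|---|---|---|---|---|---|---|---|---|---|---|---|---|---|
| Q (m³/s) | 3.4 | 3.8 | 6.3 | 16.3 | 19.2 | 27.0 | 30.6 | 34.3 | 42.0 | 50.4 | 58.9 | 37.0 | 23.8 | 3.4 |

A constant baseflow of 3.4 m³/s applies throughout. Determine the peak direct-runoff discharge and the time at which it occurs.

Subtracting baseflow gives direct-runoff ordinates: 0.0, 0.4, 2.9, 12.9, 15.8, 23.6, 27.2, 30.9, 38.6, 47.0, 55.5, 33.6, 20.4, 0.0 m³/s.
The maximum is 55.5 m³/s, occurring at the reading for t = 60 h.

Q_p = 55.5 m³/s at t = 60 h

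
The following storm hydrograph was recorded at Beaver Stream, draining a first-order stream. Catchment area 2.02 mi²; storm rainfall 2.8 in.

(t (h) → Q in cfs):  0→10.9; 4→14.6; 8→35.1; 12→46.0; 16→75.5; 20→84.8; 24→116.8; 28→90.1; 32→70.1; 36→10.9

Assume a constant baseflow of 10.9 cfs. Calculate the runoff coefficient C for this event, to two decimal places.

C ≈ 0.49

ΣQ_DR = 445.8 cfs; V = ΣQ_DR·Δt = 6.420 × 10^6 ft³.
Runoff depth d = V / A = 1.368 in.
C = d / P = 1.368 / 2.8 = 0.49.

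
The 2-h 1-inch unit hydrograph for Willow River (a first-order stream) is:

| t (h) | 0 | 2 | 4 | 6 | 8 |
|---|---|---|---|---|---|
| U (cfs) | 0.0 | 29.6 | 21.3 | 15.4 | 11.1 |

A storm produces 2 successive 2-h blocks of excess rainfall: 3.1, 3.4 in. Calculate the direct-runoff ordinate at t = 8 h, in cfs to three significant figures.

Q ≈ 86.8 cfs

By discrete convolution, Q_j = Σ (P_i / 1 in) · U_{j−i}.
At t = 8 h (j=4): Q = (3.1/1)·11.1 + (3.4/1)·15.4 = 86.8 cfs.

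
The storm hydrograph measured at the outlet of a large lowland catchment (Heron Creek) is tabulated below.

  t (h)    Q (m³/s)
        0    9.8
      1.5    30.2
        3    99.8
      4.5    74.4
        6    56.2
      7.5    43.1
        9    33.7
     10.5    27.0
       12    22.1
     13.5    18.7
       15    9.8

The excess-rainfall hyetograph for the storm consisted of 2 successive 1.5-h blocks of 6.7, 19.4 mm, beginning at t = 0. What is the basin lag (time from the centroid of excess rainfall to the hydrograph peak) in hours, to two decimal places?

Centroid of excess rainfall: t_c = Σ P_i·t̄_i / ΣP_i = 1.8649 h (block centres at 0.75, 2.25 h).
Hydrograph peak occurs at t = 3 h, so basin lag t_L = 3 − 1.8649 = 1.14 h.

t_L ≈ 1.14 h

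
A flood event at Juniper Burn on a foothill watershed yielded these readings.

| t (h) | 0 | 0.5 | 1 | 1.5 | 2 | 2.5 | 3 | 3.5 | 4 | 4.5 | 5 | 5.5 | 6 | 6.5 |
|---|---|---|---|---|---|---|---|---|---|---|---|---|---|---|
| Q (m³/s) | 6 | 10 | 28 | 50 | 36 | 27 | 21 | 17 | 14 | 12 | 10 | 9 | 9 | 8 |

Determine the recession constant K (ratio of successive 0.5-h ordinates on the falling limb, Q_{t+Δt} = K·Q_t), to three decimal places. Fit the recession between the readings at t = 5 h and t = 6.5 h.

Using the recession-limb readings at t = 5 h and t = 6.5 h: Q falls from 10 to 8 m³/s over 3 intervals.
K = (Q₂/Q₁)^(1/3) = (8/10)^(1/3) = 0.928.

K ≈ 0.928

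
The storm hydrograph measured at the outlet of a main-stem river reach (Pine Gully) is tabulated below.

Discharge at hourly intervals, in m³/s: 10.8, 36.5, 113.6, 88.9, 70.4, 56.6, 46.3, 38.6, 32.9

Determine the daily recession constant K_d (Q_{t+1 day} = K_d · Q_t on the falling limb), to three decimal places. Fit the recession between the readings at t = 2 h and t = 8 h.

Between t = 2 h and t = 8 h the flow falls from 113.6 to 32.9 m³/s over 6×1 h = 6 h.
Per-interval ratio K = (32.9/113.6)^(1/6) = 0.8134; K_d = K^(24/1) = 0.007.

K_d ≈ 0.007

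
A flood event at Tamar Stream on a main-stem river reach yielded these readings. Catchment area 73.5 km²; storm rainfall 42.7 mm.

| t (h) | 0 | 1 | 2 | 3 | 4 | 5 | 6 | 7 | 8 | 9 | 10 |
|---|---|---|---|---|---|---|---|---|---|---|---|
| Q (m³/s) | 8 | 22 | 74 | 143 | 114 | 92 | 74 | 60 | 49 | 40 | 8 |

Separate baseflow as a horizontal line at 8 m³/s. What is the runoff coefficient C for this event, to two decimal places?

ΣQ_DR = 596.0 m³/s; V = ΣQ_DR·Δt = 2.146 × 10^6 m³.
Runoff depth d = V / A = 29.19 mm.
C = d / P = 29.19 / 42.7 = 0.68.

C ≈ 0.68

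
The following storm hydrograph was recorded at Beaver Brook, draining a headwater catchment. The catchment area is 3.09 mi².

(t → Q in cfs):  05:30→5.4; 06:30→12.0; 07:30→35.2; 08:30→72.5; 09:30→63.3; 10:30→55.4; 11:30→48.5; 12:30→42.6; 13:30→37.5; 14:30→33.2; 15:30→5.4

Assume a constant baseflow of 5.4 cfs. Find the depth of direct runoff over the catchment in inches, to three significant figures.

d ≈ 0.176 in

Direct runoff: 0.0, 6.6, 29.8, 67.1, 57.9, 50.0, 43.1, 37.2, 32.1, 27.8, 0.0 cfs; ΣQ_DR = 351.6 cfs.
V = ΣQ_DR · Δt = 351.6 × 3600 s = 1.266 × 10^6 ft³.
Over A = 3.09 mi², depth = V / A = 0.176 in.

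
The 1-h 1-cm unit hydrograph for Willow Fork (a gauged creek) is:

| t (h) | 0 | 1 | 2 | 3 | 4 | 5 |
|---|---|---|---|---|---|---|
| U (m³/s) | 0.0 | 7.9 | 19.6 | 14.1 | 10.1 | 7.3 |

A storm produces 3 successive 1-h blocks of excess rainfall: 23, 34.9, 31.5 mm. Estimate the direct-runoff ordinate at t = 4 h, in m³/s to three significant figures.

Q ≈ 134 m³/s

By discrete convolution, Q_j = Σ (P_i / 10 mm) · U_{j−i}.
At t = 4 h (j=4): Q = (23/10)·10.1 + (34.9/10)·14.1 + (31.5/10)·19.6 = 134 m³/s.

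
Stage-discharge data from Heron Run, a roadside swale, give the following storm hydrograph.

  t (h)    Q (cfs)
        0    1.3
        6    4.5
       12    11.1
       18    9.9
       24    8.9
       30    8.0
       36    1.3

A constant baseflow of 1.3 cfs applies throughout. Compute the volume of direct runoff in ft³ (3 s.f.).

Direct-runoff ordinates (Q − Q_b): 0.0, 3.2, 9.8, 8.6, 7.6, 6.7, 0.0 cfs.
ΣQ_DR = 35.90 cfs.
With Δt = 6 h = 21600 s, V = ΣQ_DR · Δt = 35.90 × 21600 = 7.75 × 10^5 ft³.

V ≈ 7.75 × 10^5 ft³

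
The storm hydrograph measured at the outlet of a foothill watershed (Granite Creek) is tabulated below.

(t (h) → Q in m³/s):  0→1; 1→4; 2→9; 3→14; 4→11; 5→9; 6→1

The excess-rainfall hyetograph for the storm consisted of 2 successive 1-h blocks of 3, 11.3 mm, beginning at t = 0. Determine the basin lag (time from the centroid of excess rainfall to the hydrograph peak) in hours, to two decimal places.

t_L ≈ 1.71 h

Centroid of excess rainfall: t_c = Σ P_i·t̄_i / ΣP_i = 1.2902 h (block centres at 0.5, 1.5 h).
Hydrograph peak occurs at t = 3 h, so basin lag t_L = 3 − 1.2902 = 1.71 h.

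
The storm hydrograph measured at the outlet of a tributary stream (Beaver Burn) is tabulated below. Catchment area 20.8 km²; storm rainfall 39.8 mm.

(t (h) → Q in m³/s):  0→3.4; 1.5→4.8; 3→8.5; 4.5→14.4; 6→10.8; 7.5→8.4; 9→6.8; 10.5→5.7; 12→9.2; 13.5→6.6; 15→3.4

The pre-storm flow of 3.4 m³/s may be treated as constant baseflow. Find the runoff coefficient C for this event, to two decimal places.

C ≈ 0.29

ΣQ_DR = 44.60 m³/s; V = ΣQ_DR·Δt = 2.408 × 10^5 m³.
Runoff depth d = V / A = 11.58 mm.
C = d / P = 11.58 / 39.8 = 0.29.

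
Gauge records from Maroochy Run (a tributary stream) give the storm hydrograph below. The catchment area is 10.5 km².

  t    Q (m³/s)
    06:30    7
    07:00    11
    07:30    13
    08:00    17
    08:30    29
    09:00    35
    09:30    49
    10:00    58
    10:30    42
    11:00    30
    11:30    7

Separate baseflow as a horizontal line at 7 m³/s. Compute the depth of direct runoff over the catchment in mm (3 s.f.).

Direct runoff: 0.0, 4.0, 6.0, 10.0, 22.0, 28.0, 42.0, 51.0, 35.0, 23.0, 0.0 m³/s; ΣQ_DR = 221.0 m³/s.
V = ΣQ_DR · Δt = 221.0 × 1800 s = 3.978 × 10^5 m³.
Over A = 10.5 km², depth = V / A = 37.9 mm.

d ≈ 37.9 mm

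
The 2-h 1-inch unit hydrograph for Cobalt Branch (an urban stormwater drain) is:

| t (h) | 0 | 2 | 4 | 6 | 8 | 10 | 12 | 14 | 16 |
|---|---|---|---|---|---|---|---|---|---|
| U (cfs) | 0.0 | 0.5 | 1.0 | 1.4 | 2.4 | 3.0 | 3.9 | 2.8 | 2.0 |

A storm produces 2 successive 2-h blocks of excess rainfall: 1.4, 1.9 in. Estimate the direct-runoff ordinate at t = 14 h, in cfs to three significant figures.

Q ≈ 11.3 cfs

By discrete convolution, Q_j = Σ (P_i / 1 in) · U_{j−i}.
At t = 14 h (j=7): Q = (1.4/1)·2.8 + (1.9/1)·3.9 = 11.3 cfs.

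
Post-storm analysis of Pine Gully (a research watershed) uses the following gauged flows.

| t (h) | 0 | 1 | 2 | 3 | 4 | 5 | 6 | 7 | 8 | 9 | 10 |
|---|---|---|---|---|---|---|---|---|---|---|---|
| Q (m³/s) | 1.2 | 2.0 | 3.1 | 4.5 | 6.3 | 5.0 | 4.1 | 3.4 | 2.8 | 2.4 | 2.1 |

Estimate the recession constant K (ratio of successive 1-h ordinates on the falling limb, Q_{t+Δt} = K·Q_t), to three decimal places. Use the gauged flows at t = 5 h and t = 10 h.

K ≈ 0.841

Using the recession-limb readings at t = 5 h and t = 10 h: Q falls from 5.0 to 2.1 m³/s over 5 intervals.
K = (Q₂/Q₁)^(1/5) = (2.1/5.0)^(1/5) = 0.841.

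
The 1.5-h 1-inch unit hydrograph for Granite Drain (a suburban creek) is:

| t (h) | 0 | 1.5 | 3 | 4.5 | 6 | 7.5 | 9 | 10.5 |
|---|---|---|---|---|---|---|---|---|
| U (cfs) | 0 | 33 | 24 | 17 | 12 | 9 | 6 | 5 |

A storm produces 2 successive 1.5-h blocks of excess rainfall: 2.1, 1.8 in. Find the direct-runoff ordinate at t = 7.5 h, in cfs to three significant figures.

By discrete convolution, Q_j = Σ (P_i / 1 in) · U_{j−i}.
At t = 7.5 h (j=5): Q = (2.1/1)·9 + (1.8/1)·12 = 40.5 cfs.

Q ≈ 40.5 cfs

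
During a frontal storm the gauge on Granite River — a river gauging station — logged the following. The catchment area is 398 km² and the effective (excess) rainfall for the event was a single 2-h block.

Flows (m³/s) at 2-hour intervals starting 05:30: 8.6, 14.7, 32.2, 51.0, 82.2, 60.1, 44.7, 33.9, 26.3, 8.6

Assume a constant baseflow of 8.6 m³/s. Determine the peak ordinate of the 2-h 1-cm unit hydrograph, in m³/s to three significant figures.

U_p ≈ 147 m³/s

Direct runoff: 0.0, 6.1, 23.6, 42.4, 73.6, 51.5, 36.1, 25.3, 17.7, 0.0 m³/s; ΣQ_DR = 276.3 m³/s, peak = 73.6 m³/s.
Runoff depth d = ΣQ_DR·Δt / A = 276.3 × 7200 / (398 km²) = 4.998 mm.
The 1-cm UH is the DRH scaled by (10 mm)/d, so U_p = 73.6 × 10/4.998 = 147 m³/s.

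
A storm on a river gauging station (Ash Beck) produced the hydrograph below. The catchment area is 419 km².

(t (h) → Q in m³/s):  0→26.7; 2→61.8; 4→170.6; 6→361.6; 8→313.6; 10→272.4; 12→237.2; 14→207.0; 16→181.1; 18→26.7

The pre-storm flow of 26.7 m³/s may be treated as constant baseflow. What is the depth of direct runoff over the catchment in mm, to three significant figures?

d ≈ 27.4 mm

Direct runoff: 0.0, 35.1, 143.9, 334.9, 286.9, 245.7, 210.5, 180.3, 154.4, 0.0 m³/s; ΣQ_DR = 1592 m³/s.
V = ΣQ_DR · Δt = 1592 × 7200 s = 1.146 × 10^7 m³.
Over A = 419 km², depth = V / A = 27.4 mm.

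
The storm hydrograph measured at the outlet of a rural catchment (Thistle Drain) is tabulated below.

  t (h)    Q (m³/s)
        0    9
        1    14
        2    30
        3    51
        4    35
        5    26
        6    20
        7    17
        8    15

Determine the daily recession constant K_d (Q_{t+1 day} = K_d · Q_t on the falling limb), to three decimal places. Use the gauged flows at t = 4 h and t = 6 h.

Between t = 4 h and t = 6 h the flow falls from 35 to 20 m³/s over 2×1 h = 2 h.
Per-interval ratio K = (20/35)^(1/2) = 0.7559; K_d = K^(24/1) = 0.001.

K_d ≈ 0.001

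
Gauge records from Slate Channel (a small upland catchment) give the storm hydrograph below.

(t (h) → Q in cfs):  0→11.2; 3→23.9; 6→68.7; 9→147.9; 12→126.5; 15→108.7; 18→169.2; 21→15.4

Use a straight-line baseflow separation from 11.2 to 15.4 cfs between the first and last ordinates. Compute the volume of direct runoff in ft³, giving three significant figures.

Direct-runoff ordinates (Q − Q_b): 0.00, 12.10, 56.30, 134.90, 112.90, 94.50, 154.40, 0.00 cfs.
ΣQ_DR = 565.1 cfs.
With Δt = 3 h = 10800 s, V = ΣQ_DR · Δt = 565.1 × 10800 = 6.10 × 10^6 ft³.

V ≈ 6.10 × 10^6 ft³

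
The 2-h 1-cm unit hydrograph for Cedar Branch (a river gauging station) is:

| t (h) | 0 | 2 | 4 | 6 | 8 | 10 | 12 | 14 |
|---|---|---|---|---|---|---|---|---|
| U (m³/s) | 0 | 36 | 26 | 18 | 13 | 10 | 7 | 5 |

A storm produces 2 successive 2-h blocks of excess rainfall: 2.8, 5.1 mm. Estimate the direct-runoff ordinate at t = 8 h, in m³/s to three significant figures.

Q ≈ 12.8 m³/s

By discrete convolution, Q_j = Σ (P_i / 10 mm) · U_{j−i}.
At t = 8 h (j=4): Q = (2.8/10)·13 + (5.1/10)·18 = 12.8 m³/s.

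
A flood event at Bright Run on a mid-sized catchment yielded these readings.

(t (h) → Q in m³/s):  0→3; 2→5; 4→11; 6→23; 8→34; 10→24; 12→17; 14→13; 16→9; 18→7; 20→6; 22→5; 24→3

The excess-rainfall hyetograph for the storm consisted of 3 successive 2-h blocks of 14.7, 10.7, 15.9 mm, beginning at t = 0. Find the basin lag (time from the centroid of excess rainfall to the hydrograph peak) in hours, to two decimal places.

Centroid of excess rainfall: t_c = Σ P_i·t̄_i / ΣP_i = 3.0581 h (block centres at 1, 3, 5 h).
Hydrograph peak occurs at t = 8 h, so basin lag t_L = 8 − 3.0581 = 4.94 h.

t_L ≈ 4.94 h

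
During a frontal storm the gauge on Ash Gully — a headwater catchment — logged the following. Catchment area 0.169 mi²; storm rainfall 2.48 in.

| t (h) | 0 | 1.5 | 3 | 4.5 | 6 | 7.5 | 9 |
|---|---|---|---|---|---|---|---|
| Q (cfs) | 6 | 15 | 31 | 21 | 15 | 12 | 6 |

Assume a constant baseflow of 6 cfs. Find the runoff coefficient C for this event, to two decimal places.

ΣQ_DR = 64.00 cfs; V = ΣQ_DR·Δt = 3.456 × 10^5 ft³.
Runoff depth d = V / A = 0.8802 in.
C = d / P = 0.8802 / 2.48 = 0.35.

C ≈ 0.35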